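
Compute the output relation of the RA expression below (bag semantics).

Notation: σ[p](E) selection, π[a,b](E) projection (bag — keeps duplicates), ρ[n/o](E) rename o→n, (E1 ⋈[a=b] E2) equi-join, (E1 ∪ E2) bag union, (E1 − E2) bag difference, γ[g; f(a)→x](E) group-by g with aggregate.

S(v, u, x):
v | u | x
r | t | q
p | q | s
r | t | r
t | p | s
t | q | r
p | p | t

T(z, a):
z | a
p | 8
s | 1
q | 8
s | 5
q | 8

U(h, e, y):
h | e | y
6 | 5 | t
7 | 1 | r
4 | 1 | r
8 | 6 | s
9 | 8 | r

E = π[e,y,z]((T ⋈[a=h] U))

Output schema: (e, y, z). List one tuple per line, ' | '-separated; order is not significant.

Stepwise |·|:
  T → 5
  U → 5
  (T ⋈[a=h] U) → 3
  π[e,y,z]((T ⋈[a=h] U)) → 3

== RESULT ==
e | y | z
6 | s | p
6 | s | q
6 | s | q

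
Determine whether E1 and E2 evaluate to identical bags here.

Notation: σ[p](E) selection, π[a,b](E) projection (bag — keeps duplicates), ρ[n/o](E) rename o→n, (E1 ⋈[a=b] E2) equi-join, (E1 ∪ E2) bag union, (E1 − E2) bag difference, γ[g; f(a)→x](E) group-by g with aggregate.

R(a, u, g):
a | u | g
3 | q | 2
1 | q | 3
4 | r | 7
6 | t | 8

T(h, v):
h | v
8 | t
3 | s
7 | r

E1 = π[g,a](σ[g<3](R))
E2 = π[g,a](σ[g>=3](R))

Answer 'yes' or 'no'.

E1 subexpression sizes:
  R → 4
  σ[g<3](R) → 1
  π[g,a](σ[g<3](R)) → 1
E2 subexpression sizes:
  R → 4
  σ[g>=3](R) → 3
  π[g,a](σ[g>=3](R)) → 3

E1 result:
g | a
2 | 3
E2 result:
g | a
3 | 1
7 | 4
8 | 6
Witness: (2, 3) appears 1× in E1 but 0× in E2.

no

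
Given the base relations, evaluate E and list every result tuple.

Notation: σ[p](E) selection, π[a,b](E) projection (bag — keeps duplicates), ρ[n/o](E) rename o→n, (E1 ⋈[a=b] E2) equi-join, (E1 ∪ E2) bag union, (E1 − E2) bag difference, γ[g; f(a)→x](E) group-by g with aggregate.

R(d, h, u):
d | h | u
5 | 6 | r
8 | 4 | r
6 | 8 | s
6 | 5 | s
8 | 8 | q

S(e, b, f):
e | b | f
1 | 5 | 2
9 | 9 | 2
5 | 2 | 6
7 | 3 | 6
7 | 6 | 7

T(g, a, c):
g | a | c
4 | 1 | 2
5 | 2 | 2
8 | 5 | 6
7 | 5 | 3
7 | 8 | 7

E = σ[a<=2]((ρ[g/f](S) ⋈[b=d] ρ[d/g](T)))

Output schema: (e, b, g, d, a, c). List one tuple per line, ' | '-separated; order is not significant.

Row counts bottom-up:
  S → 5
  ρ[g/f](S) → 5
  T → 5
  ρ[d/g](T) → 5
  (ρ[g/f](S) ⋈[b=d] ρ[d/g](T)) → 1
  σ[a<=2]((ρ[g/f](S) ⋈[b=d] ρ[d/g](T))) → 1

== RESULT ==
e | b | g | d | a | c
1 | 5 | 2 | 5 | 2 | 2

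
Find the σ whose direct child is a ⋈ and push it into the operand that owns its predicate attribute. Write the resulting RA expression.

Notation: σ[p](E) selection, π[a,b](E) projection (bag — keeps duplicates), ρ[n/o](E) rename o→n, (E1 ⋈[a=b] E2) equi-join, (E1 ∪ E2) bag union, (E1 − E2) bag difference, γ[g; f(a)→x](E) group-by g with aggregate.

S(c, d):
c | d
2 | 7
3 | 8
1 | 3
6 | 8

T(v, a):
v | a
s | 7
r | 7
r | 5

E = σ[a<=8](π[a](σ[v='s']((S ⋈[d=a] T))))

σ filters on v, owned by the right side.
E' = σ[a<=8](π[a]((S ⋈[d=a] σ[v='s'](T))))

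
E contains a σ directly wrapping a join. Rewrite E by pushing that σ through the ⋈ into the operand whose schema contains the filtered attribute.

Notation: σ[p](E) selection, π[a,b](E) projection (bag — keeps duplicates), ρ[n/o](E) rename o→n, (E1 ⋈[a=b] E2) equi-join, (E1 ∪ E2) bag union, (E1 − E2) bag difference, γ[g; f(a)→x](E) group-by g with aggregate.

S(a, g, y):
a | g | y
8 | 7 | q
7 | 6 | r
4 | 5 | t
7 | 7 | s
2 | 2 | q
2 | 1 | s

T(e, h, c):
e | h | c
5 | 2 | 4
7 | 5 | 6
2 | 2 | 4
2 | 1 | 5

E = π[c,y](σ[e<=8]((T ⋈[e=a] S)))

σ filters on e, owned by the left side.
E' = π[c,y]((σ[e<=8](T) ⋈[e=a] S))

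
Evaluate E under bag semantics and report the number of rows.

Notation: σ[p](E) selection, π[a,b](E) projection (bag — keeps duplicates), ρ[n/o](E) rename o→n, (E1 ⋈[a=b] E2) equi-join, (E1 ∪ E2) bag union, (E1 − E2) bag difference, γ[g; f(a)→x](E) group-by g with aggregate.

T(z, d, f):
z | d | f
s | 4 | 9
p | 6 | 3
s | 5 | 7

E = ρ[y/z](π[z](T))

Subexpression sizes:
  T → 3
  π[z](T) → 3
  ρ[y/z](π[z](T)) → 3

|E| = 3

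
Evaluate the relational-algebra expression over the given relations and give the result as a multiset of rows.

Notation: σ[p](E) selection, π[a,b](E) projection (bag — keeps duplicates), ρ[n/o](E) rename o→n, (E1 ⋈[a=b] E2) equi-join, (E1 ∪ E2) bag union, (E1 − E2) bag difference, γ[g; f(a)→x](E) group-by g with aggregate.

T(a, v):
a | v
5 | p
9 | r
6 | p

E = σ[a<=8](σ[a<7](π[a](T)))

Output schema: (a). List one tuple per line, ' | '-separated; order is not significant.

Row counts bottom-up:
  T → 3
  π[a](T) → 3
  σ[a<7](π[a](T)) → 2
  σ[a<=8](σ[a<7](π[a](T))) → 2

== RESULT ==
a
5
6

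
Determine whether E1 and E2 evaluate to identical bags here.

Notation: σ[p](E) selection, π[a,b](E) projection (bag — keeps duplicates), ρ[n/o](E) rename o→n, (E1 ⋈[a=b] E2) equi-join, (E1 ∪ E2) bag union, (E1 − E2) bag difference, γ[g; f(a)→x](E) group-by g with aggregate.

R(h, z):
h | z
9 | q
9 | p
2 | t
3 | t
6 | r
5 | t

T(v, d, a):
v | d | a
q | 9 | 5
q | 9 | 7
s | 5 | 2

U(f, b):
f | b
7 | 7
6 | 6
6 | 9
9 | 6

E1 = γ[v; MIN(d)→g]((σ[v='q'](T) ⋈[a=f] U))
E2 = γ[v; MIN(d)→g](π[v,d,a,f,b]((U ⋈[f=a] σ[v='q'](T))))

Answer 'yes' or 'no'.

E1 row counts bottom-up:
  T → 3
  σ[v='q'](T) → 2
  U → 4
  (σ[v='q'](T) ⋈[a=f] U) → 1
  γ[v; MIN(d)→g]((σ[v='q'](T) ⋈[a=f] U)) → 1
E2 row counts bottom-up:
  U → 4
  T → 3
  σ[v='q'](T) → 2
  (U ⋈[f=a] σ[v='q'](T)) → 1
  π[v,d,a,f,b]((U ⋈[f=a] σ[v='q'](T))) → 1
  γ[v; MIN(d)→g](π[v,d,a,f,b]((U ⋈[f=a] σ[v='q'](T)))) → 1

E1 and E2 produce the same multiset:
v | g
q | 9

yes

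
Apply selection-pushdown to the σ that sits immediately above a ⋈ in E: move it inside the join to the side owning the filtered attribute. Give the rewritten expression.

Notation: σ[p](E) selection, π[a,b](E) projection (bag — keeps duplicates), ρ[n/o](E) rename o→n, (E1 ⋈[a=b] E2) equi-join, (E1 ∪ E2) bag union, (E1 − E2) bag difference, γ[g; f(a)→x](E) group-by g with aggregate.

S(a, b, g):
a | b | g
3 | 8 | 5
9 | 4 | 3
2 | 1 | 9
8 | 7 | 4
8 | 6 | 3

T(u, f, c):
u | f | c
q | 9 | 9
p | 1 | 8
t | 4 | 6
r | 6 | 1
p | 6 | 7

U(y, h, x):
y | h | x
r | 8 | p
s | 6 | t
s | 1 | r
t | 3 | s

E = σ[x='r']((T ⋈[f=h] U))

σ filters on x, owned by the right side.
E' = (T ⋈[f=h] σ[x='r'](U))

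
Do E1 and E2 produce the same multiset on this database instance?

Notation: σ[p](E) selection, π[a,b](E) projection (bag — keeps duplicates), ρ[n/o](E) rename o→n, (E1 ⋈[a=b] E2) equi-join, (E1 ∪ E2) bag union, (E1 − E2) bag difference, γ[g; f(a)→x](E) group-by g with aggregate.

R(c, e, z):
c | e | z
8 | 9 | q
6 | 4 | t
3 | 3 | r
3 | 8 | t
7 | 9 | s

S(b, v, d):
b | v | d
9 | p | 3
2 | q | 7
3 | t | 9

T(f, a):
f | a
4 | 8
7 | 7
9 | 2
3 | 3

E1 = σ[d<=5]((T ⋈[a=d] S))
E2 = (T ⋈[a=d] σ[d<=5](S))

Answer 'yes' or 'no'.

E1 subexpression sizes:
  T → 4
  S → 3
  (T ⋈[a=d] S) → 2
  σ[d<=5]((T ⋈[a=d] S)) → 1
E2 subexpression sizes:
  T → 4
  S → 3
  σ[d<=5](S) → 1
  (T ⋈[a=d] σ[d<=5](S)) → 1

E1 and E2 produce the same multiset:
f | a | b | v | d
3 | 3 | 9 | p | 3

yes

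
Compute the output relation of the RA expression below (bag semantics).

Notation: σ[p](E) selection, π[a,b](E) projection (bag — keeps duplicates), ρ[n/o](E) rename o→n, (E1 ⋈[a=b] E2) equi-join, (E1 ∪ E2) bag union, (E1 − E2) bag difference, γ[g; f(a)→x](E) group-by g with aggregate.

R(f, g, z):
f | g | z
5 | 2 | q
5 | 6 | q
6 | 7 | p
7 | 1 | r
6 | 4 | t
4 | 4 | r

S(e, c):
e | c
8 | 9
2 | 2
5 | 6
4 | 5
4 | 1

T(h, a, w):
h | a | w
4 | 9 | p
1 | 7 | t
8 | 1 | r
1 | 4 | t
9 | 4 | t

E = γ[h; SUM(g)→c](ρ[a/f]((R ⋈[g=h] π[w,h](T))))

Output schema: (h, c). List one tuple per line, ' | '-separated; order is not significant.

Per-node cardinality:
  R → 6
  T → 5
  π[w,h](T) → 5
  (R ⋈[g=h] π[w,h](T)) → 4
  ρ[a/f]((R ⋈[g=h] π[w,h](T))) → 4
  γ[h; SUM(g)→c](ρ[a/f]((R ⋈[g=h] π[w,h](T)))) → 2

== RESULT ==
h | c
1 | 2
4 | 8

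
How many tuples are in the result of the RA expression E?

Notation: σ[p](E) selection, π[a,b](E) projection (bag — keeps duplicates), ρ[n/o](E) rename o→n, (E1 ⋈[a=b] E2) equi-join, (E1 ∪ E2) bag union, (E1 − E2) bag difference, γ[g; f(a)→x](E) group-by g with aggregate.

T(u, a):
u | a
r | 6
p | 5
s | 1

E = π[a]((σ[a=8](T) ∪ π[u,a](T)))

Subexpression sizes:
  T → 3
  σ[a=8](T) → 0
  T → 3
  π[u,a](T) → 3
  (σ[a=8](T) ∪ π[u,a](T)) → 3
  π[a]((σ[a=8](T) ∪ π[u,a](T))) → 3

|E| = 3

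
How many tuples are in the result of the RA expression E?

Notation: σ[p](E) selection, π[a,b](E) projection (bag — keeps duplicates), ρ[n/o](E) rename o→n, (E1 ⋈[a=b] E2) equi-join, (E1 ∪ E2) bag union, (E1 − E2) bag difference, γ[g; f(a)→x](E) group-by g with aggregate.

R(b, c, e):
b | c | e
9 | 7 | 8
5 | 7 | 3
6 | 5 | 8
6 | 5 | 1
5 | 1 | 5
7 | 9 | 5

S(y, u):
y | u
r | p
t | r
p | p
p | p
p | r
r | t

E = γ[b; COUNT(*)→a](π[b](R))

Stepwise |·|:
  R → 6
  π[b](R) → 6
  γ[b; COUNT(*)→a](π[b](R)) → 4

|E| = 4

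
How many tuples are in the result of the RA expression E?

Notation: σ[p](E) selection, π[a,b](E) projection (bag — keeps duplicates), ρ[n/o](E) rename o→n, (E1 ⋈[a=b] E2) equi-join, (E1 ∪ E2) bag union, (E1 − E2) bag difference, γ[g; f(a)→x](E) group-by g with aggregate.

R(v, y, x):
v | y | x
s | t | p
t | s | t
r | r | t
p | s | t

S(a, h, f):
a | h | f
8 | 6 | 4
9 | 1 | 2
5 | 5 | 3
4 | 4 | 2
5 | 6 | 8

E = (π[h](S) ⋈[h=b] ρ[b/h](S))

Subexpression sizes:
  S → 5
  π[h](S) → 5
  S → 5
  ρ[b/h](S) → 5
  (π[h](S) ⋈[h=b] ρ[b/h](S)) → 7

|E| = 7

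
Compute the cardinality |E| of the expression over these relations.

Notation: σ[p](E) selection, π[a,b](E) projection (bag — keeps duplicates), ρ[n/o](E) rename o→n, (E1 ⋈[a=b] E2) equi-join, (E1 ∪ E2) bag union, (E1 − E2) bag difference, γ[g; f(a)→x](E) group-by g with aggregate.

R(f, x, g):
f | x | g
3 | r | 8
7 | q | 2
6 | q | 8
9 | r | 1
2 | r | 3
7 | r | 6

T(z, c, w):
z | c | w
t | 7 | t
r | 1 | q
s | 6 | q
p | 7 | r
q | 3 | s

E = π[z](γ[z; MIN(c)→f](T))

Per-node cardinality:
  T → 5
  γ[z; MIN(c)→f](T) → 5
  π[z](γ[z; MIN(c)→f](T)) → 5

|E| = 5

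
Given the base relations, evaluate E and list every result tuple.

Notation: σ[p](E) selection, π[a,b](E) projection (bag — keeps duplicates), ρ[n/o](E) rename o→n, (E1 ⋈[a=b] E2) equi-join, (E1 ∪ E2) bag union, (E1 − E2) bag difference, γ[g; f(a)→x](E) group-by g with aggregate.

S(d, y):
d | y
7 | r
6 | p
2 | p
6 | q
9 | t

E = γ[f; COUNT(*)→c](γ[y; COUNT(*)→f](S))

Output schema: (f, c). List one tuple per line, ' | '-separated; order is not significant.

Stepwise |·|:
  S → 5
  γ[y; COUNT(*)→f](S) → 4
  γ[f; COUNT(*)→c](γ[y; COUNT(*)→f](S)) → 2

== RESULT ==
f | c
1 | 3
2 | 1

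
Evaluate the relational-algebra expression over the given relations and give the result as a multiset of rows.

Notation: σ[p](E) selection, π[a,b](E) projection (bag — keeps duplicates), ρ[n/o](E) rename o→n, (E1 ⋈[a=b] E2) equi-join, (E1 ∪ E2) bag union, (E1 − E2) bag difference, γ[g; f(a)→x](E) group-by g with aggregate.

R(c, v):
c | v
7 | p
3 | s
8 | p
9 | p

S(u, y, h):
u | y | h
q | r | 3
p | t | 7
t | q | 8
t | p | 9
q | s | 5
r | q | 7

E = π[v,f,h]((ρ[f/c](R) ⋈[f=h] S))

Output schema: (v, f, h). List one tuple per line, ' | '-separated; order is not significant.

Subexpression sizes:
  R → 4
  ρ[f/c](R) → 4
  S → 6
  (ρ[f/c](R) ⋈[f=h] S) → 5
  π[v,f,h]((ρ[f/c](R) ⋈[f=h] S)) → 5

== RESULT ==
v | f | h
p | 7 | 7
p | 7 | 7
p | 8 | 8
p | 9 | 9
s | 3 | 3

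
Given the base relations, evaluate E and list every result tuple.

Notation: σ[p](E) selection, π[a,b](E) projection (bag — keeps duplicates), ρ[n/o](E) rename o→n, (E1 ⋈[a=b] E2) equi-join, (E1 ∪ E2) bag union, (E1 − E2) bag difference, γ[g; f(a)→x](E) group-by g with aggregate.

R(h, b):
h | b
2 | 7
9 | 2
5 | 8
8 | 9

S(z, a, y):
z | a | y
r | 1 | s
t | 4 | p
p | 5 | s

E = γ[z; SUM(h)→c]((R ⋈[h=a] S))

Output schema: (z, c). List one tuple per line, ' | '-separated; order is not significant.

Stepwise |·|:
  R → 4
  S → 3
  (R ⋈[h=a] S) → 1
  γ[z; SUM(h)→c]((R ⋈[h=a] S)) → 1

== RESULT ==
z | c
p | 5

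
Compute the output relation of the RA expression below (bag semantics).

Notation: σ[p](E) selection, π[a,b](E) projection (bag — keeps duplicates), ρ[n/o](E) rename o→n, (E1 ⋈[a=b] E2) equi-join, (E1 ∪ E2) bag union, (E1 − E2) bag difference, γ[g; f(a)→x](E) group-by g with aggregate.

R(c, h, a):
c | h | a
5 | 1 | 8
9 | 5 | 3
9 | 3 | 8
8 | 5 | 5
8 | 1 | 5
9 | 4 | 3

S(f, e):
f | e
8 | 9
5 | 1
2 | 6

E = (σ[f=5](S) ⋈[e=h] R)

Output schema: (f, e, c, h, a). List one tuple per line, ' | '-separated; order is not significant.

Per-node cardinality:
  S → 3
  σ[f=5](S) → 1
  R → 6
  (σ[f=5](S) ⋈[e=h] R) → 2

== RESULT ==
f | e | c | h | a
5 | 1 | 5 | 1 | 8
5 | 1 | 8 | 1 | 5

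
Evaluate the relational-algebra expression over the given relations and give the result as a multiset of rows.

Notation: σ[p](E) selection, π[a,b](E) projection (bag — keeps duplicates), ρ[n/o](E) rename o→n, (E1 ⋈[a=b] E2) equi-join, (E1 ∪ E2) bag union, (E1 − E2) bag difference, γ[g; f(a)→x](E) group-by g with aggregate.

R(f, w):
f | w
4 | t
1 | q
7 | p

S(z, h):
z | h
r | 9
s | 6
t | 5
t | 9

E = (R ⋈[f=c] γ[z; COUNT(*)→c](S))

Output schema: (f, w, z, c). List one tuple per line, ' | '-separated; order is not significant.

Subexpression sizes:
  R → 3
  S → 4
  γ[z; COUNT(*)→c](S) → 3
  (R ⋈[f=c] γ[z; COUNT(*)→c](S)) → 2

== RESULT ==
f | w | z | c
1 | q | r | 1
1 | q | s | 1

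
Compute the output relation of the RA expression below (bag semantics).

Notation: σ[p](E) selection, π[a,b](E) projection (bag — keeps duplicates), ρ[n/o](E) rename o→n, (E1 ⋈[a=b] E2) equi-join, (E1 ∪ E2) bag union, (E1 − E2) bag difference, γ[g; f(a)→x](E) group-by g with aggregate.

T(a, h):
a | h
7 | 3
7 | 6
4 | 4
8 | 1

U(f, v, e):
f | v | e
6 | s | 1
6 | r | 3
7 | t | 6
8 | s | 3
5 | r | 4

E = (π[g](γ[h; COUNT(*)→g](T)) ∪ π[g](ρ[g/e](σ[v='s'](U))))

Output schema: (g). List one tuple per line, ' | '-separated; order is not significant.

Subexpression sizes:
  T → 4
  γ[h; COUNT(*)→g](T) → 4
  π[g](γ[h; COUNT(*)→g](T)) → 4
  U → 5
  σ[v='s'](U) → 2
  ρ[g/e](σ[v='s'](U)) → 2
  π[g](ρ[g/e](σ[v='s'](U))) → 2
  (π[g](γ[h; COUNT(*)→g](T)) ∪ π[g](ρ[g/e](σ[v='s'](U)))) → 6

== RESULT ==
g
1
1
1
1
1
3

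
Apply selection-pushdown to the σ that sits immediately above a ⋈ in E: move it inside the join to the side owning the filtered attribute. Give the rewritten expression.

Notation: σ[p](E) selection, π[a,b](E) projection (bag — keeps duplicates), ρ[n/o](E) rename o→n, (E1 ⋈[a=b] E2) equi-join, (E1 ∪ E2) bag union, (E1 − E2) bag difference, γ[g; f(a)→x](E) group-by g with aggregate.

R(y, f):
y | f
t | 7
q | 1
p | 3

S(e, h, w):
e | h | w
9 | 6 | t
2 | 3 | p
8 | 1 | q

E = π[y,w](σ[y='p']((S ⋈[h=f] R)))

σ filters on y, owned by the right side.
E' = π[y,w]((S ⋈[h=f] σ[y='p'](R)))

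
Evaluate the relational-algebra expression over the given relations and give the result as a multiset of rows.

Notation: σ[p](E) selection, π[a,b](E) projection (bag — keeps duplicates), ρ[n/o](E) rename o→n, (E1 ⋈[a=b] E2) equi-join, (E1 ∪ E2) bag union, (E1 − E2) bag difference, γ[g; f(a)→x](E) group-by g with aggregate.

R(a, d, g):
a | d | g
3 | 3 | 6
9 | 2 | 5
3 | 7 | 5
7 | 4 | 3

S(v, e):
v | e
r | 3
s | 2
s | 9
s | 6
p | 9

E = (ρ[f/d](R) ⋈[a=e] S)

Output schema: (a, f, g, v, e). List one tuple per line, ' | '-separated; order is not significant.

Subexpression sizes:
  R → 4
  ρ[f/d](R) → 4
  S → 5
  (ρ[f/d](R) ⋈[a=e] S) → 4

== RESULT ==
a | f | g | v | e
3 | 3 | 6 | r | 3
3 | 7 | 5 | r | 3
9 | 2 | 5 | p | 9
9 | 2 | 5 | s | 9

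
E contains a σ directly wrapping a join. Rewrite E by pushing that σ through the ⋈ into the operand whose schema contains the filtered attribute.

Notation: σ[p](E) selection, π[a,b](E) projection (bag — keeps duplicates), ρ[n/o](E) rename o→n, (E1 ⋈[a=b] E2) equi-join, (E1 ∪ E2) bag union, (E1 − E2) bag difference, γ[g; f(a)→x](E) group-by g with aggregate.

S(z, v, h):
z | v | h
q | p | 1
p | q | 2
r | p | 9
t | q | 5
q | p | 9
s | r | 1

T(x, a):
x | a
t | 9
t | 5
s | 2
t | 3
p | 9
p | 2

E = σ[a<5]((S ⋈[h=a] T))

σ filters on a, owned by the right side.
E' = (S ⋈[h=a] σ[a<5](T))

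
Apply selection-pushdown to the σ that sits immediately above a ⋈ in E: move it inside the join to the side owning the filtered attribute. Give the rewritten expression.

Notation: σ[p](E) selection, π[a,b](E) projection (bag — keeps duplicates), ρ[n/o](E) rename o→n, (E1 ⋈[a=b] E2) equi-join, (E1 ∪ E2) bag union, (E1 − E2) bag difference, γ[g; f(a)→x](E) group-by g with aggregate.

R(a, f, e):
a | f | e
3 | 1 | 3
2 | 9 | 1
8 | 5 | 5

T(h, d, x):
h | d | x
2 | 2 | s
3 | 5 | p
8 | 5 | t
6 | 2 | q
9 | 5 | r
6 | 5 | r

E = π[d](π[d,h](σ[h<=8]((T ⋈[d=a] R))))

σ filters on h, owned by the left side.
E' = π[d](π[d,h]((σ[h<=8](T) ⋈[d=a] R)))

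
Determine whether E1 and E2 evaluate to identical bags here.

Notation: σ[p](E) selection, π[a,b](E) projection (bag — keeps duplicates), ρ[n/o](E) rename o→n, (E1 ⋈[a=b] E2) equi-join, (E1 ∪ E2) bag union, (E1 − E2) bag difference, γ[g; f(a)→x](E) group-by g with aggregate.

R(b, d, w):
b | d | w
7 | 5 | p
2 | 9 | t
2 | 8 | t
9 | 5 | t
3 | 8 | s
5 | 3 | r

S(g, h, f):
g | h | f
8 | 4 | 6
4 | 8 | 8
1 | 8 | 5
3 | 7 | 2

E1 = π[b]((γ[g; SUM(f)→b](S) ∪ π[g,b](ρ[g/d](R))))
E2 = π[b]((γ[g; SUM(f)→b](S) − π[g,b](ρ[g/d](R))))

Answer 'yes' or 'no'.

E1 stepwise |·|:
  S → 4
  γ[g; SUM(f)→b](S) → 4
  R → 6
  ρ[g/d](R) → 6
  π[g,b](ρ[g/d](R)) → 6
  (γ[g; SUM(f)→b](S) ∪ π[g,b](ρ[g/d](R))) → 10
  π[b]((γ[g; SUM(f)→b](S) ∪ π[g,b](ρ[g/d](R)))) → 10
E2 stepwise |·|:
  S → 4
  γ[g; SUM(f)→b](S) → 4
  R → 6
  ρ[g/d](R) → 6
  π[g,b](ρ[g/d](R)) → 6
  (γ[g; SUM(f)→b](S) − π[g,b](ρ[g/d](R))) → 4
  π[b]((γ[g; SUM(f)→b](S) − π[g,b](ρ[g/d](R)))) → 4

E1 result:
b
2
2
2
3
5
5
6
7
8
9
E2 result:
b
2
5
6
8
Witness: (2,) appears 3× in E1 but 1× in E2.

no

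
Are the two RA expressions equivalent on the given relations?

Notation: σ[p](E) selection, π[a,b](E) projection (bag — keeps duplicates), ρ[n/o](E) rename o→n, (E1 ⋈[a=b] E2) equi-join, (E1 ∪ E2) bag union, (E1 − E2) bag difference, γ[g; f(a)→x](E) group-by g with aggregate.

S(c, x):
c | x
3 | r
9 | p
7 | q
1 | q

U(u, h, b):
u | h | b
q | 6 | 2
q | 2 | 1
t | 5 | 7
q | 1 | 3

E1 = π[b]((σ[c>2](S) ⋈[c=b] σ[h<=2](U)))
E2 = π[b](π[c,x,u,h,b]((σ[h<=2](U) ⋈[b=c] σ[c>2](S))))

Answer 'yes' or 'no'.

E1 stepwise |·|:
  S → 4
  σ[c>2](S) → 3
  U → 4
  σ[h<=2](U) → 2
  (σ[c>2](S) ⋈[c=b] σ[h<=2](U)) → 1
  π[b]((σ[c>2](S) ⋈[c=b] σ[h<=2](U))) → 1
E2 stepwise |·|:
  U → 4
  σ[h<=2](U) → 2
  S → 4
  σ[c>2](S) → 3
  (σ[h<=2](U) ⋈[b=c] σ[c>2](S)) → 1
  π[c,x,u,h,b]((σ[h<=2](U) ⋈[b=c] σ[c>2](S))) → 1
  π[b](π[c,x,u,h,b]((σ[h<=2](U) ⋈[b=c] σ[c>2](S)))) → 1

E1 and E2 produce the same multiset:
b
3

yes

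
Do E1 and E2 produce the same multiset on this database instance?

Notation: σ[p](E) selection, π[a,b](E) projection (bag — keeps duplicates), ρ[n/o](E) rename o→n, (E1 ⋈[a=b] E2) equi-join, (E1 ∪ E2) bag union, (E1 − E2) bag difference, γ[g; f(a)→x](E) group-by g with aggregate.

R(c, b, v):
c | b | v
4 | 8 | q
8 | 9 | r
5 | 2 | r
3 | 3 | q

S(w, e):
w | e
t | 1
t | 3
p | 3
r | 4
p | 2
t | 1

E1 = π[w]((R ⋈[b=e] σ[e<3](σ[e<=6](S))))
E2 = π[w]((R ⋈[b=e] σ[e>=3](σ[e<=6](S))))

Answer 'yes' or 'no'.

E1 subexpression sizes:
  R → 4
  S → 6
  σ[e<=6](S) → 6
  σ[e<3](σ[e<=6](S)) → 3
  (R ⋈[b=e] σ[e<3](σ[e<=6](S))) → 1
  π[w]((R ⋈[b=e] σ[e<3](σ[e<=6](S)))) → 1
E2 subexpression sizes:
  R → 4
  S → 6
  σ[e<=6](S) → 6
  σ[e>=3](σ[e<=6](S)) → 3
  (R ⋈[b=e] σ[e>=3](σ[e<=6](S))) → 2
  π[w]((R ⋈[b=e] σ[e>=3](σ[e<=6](S)))) → 2

E1 result:
w
p
E2 result:
w
p
t
Witness: ('t',) appears 0× in E1 but 1× in E2.

no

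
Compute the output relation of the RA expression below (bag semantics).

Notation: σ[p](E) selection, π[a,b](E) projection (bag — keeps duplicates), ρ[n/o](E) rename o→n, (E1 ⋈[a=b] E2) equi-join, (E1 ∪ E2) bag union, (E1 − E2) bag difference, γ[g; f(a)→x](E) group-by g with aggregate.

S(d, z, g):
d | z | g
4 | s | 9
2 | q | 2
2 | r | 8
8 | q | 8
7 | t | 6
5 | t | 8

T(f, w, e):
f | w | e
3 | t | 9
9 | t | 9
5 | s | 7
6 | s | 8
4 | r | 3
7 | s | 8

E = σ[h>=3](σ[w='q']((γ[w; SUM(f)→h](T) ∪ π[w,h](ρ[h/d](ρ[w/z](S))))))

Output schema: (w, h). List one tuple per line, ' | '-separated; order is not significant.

Per-node cardinality:
  T → 6
  γ[w; SUM(f)→h](T) → 3
  S → 6
  ρ[w/z](S) → 6
  ρ[h/d](ρ[w/z](S)) → 6
  π[w,h](ρ[h/d](ρ[w/z](S))) → 6
  (γ[w; SUM(f)→h](T) ∪ π[w,h](ρ[h/d](ρ[w/z](S)))) → 9
  σ[w='q']((γ[w; SUM(f)→h](T) ∪ π[w,h](ρ[h/d](ρ[w/z](S))))) → 2
  σ[h>=3](σ[w='q']((γ[w; SUM(f)→h](T) ∪ π[w,h](ρ[h/d](ρ[w/z](S)))))) → 1

== RESULT ==
w | h
q | 8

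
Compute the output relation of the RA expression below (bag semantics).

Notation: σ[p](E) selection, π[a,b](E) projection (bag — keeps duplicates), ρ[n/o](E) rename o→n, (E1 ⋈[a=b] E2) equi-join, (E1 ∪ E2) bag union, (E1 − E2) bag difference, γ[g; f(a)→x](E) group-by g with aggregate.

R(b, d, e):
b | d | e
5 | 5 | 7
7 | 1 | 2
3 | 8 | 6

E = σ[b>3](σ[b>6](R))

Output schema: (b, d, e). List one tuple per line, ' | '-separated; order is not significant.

Subexpression sizes:
  R → 3
  σ[b>6](R) → 1
  σ[b>3](σ[b>6](R)) → 1

== RESULT ==
b | d | e
7 | 1 | 2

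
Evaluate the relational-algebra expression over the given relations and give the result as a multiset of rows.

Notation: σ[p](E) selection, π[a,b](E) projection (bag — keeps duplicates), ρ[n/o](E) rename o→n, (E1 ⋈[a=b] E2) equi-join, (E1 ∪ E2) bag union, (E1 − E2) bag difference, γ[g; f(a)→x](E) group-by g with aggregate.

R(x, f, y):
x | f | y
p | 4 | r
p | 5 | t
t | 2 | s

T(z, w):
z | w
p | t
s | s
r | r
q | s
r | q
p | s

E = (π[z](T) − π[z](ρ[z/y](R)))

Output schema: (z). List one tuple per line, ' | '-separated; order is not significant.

Subexpression sizes:
  T → 6
  π[z](T) → 6
  R → 3
  ρ[z/y](R) → 3
  π[z](ρ[z/y](R)) → 3
  (π[z](T) − π[z](ρ[z/y](R))) → 4

== RESULT ==
z
p
p
q
r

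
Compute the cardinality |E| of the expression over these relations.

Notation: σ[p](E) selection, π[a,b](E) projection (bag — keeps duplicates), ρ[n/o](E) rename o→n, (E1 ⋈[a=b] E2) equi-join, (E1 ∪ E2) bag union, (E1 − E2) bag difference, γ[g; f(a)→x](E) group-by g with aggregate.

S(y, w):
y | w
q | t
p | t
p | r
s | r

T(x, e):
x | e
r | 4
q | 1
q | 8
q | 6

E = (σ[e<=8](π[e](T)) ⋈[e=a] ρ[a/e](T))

Subexpression sizes:
  T → 4
  π[e](T) → 4
  σ[e<=8](π[e](T)) → 4
  T → 4
  ρ[a/e](T) → 4
  (σ[e<=8](π[e](T)) ⋈[e=a] ρ[a/e](T)) → 4

|E| = 4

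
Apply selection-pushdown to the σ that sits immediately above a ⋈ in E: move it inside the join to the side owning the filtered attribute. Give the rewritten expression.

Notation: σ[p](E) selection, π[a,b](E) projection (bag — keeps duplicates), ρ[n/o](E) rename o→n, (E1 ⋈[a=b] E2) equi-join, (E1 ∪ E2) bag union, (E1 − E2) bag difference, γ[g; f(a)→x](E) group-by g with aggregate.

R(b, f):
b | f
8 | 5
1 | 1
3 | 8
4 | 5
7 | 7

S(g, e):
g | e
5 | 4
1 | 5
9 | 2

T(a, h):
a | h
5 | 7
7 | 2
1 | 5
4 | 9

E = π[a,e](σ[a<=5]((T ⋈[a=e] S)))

σ filters on a, owned by the left side.
E' = π[a,e]((σ[a<=5](T) ⋈[a=e] S))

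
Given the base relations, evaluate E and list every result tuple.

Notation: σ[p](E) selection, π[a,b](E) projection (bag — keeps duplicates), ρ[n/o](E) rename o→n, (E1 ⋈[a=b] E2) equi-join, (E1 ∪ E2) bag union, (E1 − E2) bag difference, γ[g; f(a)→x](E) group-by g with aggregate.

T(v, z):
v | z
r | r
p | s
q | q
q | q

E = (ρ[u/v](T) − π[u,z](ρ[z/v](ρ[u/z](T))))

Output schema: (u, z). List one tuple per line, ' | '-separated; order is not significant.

Subexpression sizes:
  T → 4
  ρ[u/v](T) → 4
  T → 4
  ρ[u/z](T) → 4
  ρ[z/v](ρ[u/z](T)) → 4
  π[u,z](ρ[z/v](ρ[u/z](T))) → 4
  (ρ[u/v](T) − π[u,z](ρ[z/v](ρ[u/z](T)))) → 1

== RESULT ==
u | z
p | s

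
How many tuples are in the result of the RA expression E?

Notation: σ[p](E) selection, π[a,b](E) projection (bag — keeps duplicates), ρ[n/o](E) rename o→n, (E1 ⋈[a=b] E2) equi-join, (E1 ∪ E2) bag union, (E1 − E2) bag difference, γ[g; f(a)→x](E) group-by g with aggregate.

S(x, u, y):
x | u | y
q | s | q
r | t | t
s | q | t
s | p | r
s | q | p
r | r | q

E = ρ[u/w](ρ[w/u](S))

Row counts bottom-up:
  S → 6
  ρ[w/u](S) → 6
  ρ[u/w](ρ[w/u](S)) → 6

|E| = 6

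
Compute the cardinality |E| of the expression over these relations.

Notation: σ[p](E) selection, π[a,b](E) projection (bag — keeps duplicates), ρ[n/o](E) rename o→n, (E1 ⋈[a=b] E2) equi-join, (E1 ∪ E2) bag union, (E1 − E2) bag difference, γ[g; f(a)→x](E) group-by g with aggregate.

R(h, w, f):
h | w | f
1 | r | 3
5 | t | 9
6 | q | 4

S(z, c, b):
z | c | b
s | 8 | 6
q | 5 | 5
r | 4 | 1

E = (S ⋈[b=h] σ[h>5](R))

Stepwise |·|:
  S → 3
  R → 3
  σ[h>5](R) → 1
  (S ⋈[b=h] σ[h>5](R)) → 1

|E| = 1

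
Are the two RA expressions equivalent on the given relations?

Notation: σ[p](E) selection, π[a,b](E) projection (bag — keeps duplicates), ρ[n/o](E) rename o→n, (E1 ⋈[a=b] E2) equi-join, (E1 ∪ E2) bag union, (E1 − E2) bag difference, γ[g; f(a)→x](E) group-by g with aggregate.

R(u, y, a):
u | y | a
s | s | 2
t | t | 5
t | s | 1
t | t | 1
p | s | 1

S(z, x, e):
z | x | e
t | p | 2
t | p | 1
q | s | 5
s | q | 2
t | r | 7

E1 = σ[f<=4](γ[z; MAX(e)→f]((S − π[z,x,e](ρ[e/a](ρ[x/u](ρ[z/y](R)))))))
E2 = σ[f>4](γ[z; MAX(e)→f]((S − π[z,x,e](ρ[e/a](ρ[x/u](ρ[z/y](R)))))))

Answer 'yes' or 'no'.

E1 subexpression sizes:
  S → 5
  R → 5
  ρ[z/y](R) → 5
  ρ[x/u](ρ[z/y](R)) → 5
  ρ[e/a](ρ[x/u](ρ[z/y](R))) → 5
  π[z,x,e](ρ[e/a](ρ[x/u](ρ[z/y](R)))) → 5
  (S − π[z,x,e](ρ[e/a](ρ[x/u](ρ[z/y](R))))) → 5
  γ[z; MAX(e)→f]((S − π[z,x,e](ρ[e/a](ρ[x/u](ρ[z/y](R)))))) → 3
  σ[f<=4](γ[z; MAX(e)→f]((S − π[z,x,e](ρ[e/a](ρ[x/u](ρ[z/y](R))))))) → 1
E2 subexpression sizes:
  S → 5
  R → 5
  ρ[z/y](R) → 5
  ρ[x/u](ρ[z/y](R)) → 5
  ρ[e/a](ρ[x/u](ρ[z/y](R))) → 5
  π[z,x,e](ρ[e/a](ρ[x/u](ρ[z/y](R)))) → 5
  (S − π[z,x,e](ρ[e/a](ρ[x/u](ρ[z/y](R))))) → 5
  γ[z; MAX(e)→f]((S − π[z,x,e](ρ[e/a](ρ[x/u](ρ[z/y](R)))))) → 3
  σ[f>4](γ[z; MAX(e)→f]((S − π[z,x,e](ρ[e/a](ρ[x/u](ρ[z/y](R))))))) → 2

E1 result:
z | f
s | 2
E2 result:
z | f
q | 5
t | 7
Witness: ('q', 5) appears 0× in E1 but 1× in E2.

no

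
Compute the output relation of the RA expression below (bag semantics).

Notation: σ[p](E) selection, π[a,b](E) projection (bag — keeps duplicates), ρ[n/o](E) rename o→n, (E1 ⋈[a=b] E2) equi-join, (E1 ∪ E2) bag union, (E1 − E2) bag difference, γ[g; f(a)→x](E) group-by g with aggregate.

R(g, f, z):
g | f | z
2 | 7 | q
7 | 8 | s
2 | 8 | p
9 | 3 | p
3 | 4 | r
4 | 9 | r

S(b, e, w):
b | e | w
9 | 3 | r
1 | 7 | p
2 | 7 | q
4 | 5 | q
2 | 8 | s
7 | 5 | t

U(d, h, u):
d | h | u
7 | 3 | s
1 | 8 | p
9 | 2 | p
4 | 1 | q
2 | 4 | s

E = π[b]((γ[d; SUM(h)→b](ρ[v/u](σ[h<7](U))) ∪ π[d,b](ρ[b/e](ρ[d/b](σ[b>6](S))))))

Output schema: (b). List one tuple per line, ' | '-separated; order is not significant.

Row counts bottom-up:
  U → 5
  σ[h<7](U) → 4
  ρ[v/u](σ[h<7](U)) → 4
  γ[d; SUM(h)→b](ρ[v/u](σ[h<7](U))) → 4
  S → 6
  σ[b>6](S) → 2
  ρ[d/b](σ[b>6](S)) → 2
  ρ[b/e](ρ[d/b](σ[b>6](S))) → 2
  π[d,b](ρ[b/e](ρ[d/b](σ[b>6](S)))) → 2
  (γ[d; SUM(h)→b](ρ[v/u](σ[h<7](U))) ∪ π[d,b](ρ[b/e](ρ[d/b](σ[b>6](S))))) → 6
  π[b]((γ[d; SUM(h)→b](ρ[v/u](σ[h<7](U))) ∪ π[d,b](ρ[b/e](ρ[d/b](σ[b>6](S)))))) → 6

== RESULT ==
b
1
2
3
3
4
5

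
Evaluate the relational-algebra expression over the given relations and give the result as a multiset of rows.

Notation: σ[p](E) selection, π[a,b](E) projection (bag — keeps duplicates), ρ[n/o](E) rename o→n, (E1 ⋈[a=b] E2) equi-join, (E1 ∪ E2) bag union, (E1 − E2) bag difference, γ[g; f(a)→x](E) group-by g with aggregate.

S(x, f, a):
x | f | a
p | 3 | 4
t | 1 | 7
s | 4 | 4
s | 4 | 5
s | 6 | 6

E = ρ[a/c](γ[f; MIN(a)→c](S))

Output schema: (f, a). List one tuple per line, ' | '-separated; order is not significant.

Per-node cardinality:
  S → 5
  γ[f; MIN(a)→c](S) → 4
  ρ[a/c](γ[f; MIN(a)→c](S)) → 4

== RESULT ==
f | a
1 | 7
3 | 4
4 | 4
6 | 6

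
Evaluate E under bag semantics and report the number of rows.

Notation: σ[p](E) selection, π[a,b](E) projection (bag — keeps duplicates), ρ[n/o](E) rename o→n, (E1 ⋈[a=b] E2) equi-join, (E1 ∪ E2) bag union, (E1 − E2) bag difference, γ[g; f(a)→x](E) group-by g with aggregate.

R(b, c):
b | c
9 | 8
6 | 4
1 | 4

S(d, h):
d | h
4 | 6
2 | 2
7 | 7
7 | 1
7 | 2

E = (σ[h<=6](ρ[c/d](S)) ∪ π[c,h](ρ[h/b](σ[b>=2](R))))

Per-node cardinality:
  S → 5
  ρ[c/d](S) → 5
  σ[h<=6](ρ[c/d](S)) → 4
  R → 3
  σ[b>=2](R) → 2
  ρ[h/b](σ[b>=2](R)) → 2
  π[c,h](ρ[h/b](σ[b>=2](R))) → 2
  (σ[h<=6](ρ[c/d](S)) ∪ π[c,h](ρ[h/b](σ[b>=2](R)))) → 6

|E| = 6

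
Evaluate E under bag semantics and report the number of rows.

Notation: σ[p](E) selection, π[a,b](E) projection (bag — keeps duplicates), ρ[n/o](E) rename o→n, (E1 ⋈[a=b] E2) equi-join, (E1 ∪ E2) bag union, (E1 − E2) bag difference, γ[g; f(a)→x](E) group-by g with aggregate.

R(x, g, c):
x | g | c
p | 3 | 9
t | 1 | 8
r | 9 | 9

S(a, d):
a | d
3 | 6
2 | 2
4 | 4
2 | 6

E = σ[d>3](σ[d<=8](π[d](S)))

Per-node cardinality:
  S → 4
  π[d](S) → 4
  σ[d<=8](π[d](S)) → 4
  σ[d>3](σ[d<=8](π[d](S))) → 3

|E| = 3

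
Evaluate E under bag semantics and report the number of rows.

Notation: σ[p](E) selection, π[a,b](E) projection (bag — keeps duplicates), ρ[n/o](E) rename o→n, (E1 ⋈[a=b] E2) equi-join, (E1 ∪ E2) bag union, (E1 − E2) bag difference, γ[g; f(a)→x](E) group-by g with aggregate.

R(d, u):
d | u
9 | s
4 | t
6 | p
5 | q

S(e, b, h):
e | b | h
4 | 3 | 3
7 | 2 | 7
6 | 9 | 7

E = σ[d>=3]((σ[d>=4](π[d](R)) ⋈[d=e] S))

Per-node cardinality:
  R → 4
  π[d](R) → 4
  σ[d>=4](π[d](R)) → 4
  S → 3
  (σ[d>=4](π[d](R)) ⋈[d=e] S) → 2
  σ[d>=3]((σ[d>=4](π[d](R)) ⋈[d=e] S)) → 2

|E| = 2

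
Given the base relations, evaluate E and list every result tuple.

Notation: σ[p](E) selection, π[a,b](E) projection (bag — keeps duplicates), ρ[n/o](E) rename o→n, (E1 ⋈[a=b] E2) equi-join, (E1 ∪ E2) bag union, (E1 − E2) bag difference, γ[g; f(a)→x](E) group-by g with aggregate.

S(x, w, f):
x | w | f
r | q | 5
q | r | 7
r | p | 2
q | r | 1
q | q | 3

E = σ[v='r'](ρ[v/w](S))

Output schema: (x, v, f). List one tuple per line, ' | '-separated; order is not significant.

Per-node cardinality:
  S → 5
  ρ[v/w](S) → 5
  σ[v='r'](ρ[v/w](S)) → 2

== RESULT ==
x | v | f
q | r | 1
q | r | 7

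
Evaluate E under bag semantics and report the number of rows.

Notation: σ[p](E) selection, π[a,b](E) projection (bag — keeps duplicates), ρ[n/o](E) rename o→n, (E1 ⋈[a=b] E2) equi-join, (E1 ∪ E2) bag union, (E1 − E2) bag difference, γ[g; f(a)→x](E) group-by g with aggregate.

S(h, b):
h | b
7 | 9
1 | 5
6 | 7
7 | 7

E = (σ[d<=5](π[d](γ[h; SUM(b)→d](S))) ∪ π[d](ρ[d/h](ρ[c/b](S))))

Row counts bottom-up:
  S → 4
  γ[h; SUM(b)→d](S) → 3
  π[d](γ[h; SUM(b)→d](S)) → 3
  σ[d<=5](π[d](γ[h; SUM(b)→d](S))) → 1
  S → 4
  ρ[c/b](S) → 4
  ρ[d/h](ρ[c/b](S)) → 4
  π[d](ρ[d/h](ρ[c/b](S))) → 4
  (σ[d<=5](π[d](γ[h; SUM(b)→d](S))) ∪ π[d](ρ[d/h](ρ[c/b](S)))) → 5

|E| = 5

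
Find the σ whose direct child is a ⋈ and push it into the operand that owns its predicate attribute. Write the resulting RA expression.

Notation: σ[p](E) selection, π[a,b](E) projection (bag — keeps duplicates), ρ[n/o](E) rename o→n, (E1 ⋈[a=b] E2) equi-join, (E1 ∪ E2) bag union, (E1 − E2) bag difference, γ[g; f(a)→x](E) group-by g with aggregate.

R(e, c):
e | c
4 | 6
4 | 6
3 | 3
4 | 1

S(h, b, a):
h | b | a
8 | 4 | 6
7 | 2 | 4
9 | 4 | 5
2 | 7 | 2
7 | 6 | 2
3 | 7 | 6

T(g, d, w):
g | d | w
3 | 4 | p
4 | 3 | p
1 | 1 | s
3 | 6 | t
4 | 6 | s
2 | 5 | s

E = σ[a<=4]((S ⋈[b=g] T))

σ filters on a, owned by the left side.
E' = (σ[a<=4](S) ⋈[b=g] T)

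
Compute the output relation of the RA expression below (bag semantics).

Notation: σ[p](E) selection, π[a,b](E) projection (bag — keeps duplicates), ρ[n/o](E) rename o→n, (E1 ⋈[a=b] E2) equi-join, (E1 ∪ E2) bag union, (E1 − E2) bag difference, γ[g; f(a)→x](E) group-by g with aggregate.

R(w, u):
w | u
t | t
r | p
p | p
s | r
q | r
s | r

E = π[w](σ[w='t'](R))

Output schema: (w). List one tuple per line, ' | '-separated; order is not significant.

Subexpression sizes:
  R → 6
  σ[w='t'](R) → 1
  π[w](σ[w='t'](R)) → 1

== RESULT ==
w
t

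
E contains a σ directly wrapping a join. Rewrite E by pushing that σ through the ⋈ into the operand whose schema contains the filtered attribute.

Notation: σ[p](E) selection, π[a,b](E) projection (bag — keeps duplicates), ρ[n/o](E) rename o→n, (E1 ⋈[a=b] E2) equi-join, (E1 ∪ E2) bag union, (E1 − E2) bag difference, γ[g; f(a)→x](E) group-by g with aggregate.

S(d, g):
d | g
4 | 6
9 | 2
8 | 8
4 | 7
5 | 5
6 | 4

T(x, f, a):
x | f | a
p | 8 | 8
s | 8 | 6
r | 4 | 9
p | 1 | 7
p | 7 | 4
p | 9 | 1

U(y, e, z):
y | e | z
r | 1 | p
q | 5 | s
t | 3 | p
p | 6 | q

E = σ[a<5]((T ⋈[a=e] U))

σ filters on a, owned by the left side.
E' = (σ[a<5](T) ⋈[a=e] U)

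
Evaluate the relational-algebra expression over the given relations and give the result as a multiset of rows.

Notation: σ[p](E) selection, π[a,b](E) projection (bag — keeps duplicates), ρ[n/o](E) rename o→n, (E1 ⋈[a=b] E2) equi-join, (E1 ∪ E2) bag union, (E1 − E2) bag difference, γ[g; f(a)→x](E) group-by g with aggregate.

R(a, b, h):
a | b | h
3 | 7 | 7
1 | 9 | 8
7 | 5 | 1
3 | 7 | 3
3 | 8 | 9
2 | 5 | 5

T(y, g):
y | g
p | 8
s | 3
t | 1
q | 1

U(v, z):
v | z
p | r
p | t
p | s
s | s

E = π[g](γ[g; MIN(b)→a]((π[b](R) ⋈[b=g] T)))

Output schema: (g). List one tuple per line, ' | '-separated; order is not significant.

Subexpression sizes:
  R → 6
  π[b](R) → 6
  T → 4
  (π[b](R) ⋈[b=g] T) → 1
  γ[g; MIN(b)→a]((π[b](R) ⋈[b=g] T)) → 1
  π[g](γ[g; MIN(b)→a]((π[b](R) ⋈[b=g] T))) → 1

== RESULT ==
g
8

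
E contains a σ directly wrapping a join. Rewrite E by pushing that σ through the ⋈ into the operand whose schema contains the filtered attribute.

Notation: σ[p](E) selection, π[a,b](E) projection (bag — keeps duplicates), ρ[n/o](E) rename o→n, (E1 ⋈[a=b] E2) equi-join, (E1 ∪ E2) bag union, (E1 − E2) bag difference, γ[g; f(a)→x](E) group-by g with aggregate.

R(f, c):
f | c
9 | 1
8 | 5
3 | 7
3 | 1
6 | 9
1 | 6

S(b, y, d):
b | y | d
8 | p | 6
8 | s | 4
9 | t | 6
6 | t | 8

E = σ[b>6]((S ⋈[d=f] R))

σ filters on b, owned by the left side.
E' = (σ[b>6](S) ⋈[d=f] R)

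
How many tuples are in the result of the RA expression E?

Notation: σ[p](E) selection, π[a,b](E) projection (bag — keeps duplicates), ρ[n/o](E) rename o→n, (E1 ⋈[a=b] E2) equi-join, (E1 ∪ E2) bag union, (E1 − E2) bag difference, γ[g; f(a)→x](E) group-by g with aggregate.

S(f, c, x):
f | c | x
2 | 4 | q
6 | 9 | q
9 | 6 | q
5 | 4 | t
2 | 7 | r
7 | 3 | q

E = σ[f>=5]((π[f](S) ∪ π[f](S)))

Stepwise |·|:
  S → 6
  π[f](S) → 6
  S → 6
  π[f](S) → 6
  (π[f](S) ∪ π[f](S)) → 12
  σ[f>=5]((π[f](S) ∪ π[f](S))) → 8

|E| = 8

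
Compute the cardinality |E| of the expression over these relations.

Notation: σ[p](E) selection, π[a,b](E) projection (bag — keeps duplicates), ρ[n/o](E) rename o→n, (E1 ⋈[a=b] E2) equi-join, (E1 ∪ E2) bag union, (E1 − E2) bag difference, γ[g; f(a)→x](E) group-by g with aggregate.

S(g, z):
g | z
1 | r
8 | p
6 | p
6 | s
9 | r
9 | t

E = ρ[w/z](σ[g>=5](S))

Row counts bottom-up:
  S → 6
  σ[g>=5](S) → 5
  ρ[w/z](σ[g>=5](S)) → 5

|E| = 5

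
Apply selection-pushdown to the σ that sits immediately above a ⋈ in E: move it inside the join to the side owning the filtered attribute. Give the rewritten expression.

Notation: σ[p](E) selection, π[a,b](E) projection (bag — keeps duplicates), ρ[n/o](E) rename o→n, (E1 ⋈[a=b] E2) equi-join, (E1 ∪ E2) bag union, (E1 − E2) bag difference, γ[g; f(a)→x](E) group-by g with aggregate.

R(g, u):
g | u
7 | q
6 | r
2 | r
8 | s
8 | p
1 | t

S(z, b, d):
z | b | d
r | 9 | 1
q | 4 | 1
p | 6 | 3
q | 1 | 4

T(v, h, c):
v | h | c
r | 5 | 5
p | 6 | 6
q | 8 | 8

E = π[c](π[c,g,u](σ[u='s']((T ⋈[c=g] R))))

σ filters on u, owned by the right side.
E' = π[c](π[c,g,u]((T ⋈[c=g] σ[u='s'](R))))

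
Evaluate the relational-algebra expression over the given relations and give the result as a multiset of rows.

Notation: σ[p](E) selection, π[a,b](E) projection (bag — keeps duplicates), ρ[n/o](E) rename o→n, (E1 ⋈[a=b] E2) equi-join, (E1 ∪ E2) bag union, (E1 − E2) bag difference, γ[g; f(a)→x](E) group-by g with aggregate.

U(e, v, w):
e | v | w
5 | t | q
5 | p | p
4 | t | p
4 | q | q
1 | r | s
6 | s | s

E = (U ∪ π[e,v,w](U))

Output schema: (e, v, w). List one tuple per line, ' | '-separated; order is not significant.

Stepwise |·|:
  U → 6
  U → 6
  π[e,v,w](U) → 6
  (U ∪ π[e,v,w](U)) → 12

== RESULT ==
e | v | w
1 | r | s
1 | r | s
4 | q | q
4 | q | q
4 | t | p
4 | t | p
5 | p | p
5 | p | p
5 | t | q
5 | t | q
6 | s | s
6 | s | s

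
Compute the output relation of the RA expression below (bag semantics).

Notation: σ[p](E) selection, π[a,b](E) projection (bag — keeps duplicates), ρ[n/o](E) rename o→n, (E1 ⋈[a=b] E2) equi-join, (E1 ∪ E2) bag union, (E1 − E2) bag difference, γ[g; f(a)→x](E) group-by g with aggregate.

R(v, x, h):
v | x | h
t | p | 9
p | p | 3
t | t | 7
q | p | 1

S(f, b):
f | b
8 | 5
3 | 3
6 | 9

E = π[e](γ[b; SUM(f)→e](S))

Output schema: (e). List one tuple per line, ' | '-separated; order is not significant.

Per-node cardinality:
  S → 3
  γ[b; SUM(f)→e](S) → 3
  π[e](γ[b; SUM(f)→e](S)) → 3

== RESULT ==
e
3
6
8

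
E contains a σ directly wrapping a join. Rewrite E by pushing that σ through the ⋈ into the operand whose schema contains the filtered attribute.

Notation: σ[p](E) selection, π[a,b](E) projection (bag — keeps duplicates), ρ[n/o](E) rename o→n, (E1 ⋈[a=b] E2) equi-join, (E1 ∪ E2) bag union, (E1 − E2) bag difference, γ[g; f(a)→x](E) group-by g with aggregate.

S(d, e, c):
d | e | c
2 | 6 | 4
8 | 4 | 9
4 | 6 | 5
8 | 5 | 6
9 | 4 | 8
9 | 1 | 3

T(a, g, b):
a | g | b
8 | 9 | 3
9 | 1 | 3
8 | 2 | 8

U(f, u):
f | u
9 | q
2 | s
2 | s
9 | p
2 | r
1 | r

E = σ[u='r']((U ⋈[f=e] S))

σ filters on u, owned by the left side.
E' = (σ[u='r'](U) ⋈[f=e] S)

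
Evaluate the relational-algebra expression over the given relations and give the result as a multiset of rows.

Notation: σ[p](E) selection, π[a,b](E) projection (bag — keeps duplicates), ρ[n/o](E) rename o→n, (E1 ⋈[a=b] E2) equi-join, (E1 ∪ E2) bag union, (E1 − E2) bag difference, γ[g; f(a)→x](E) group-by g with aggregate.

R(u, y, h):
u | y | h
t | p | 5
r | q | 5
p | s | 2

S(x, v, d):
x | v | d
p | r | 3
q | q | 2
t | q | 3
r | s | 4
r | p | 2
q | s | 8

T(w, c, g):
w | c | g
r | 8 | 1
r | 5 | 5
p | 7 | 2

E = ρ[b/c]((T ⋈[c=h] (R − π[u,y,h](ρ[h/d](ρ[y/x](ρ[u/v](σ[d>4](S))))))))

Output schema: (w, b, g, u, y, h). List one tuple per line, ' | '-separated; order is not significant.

Per-node cardinality:
  T → 3
  R → 3
  S → 6
  σ[d>4](S) → 1
  ρ[u/v](σ[d>4](S)) → 1
  ρ[y/x](ρ[u/v](σ[d>4](S))) → 1
  ρ[h/d](ρ[y/x](ρ[u/v](σ[d>4](S)))) → 1
  π[u,y,h](ρ[h/d](ρ[y/x](ρ[u/v](σ[d>4](S))))) → 1
  (R − π[u,y,h](ρ[h/d](ρ[y/x](ρ[u/v](σ[d>4](S)))))) → 3
  (T ⋈[c=h] (R − π[u,y,h](ρ[h/d](ρ[y/x](ρ[u/v](σ[d>4](S))))))) → 2
  ρ[b/c]((T ⋈[c=h] (R − π[u,y,h](ρ[h/d](ρ[y/x](ρ[u/v](σ[d>4](S)))))))) → 2

== RESULT ==
w | b | g | u | y | h
r | 5 | 5 | r | q | 5
r | 5 | 5 | t | p | 5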